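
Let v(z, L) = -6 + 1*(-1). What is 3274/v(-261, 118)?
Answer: -3274/7 ≈ -467.71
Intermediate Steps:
v(z, L) = -7 (v(z, L) = -6 - 1 = -7)
3274/v(-261, 118) = 3274/(-7) = 3274*(-⅐) = -3274/7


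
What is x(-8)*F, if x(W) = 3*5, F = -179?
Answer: -2685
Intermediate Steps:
x(W) = 15
x(-8)*F = 15*(-179) = -2685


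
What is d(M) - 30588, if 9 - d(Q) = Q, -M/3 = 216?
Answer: -29931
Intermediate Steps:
M = -648 (M = -3*216 = -648)
d(Q) = 9 - Q
d(M) - 30588 = (9 - 1*(-648)) - 30588 = (9 + 648) - 30588 = 657 - 30588 = -29931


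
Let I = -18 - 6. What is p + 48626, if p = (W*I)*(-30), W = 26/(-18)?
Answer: 47586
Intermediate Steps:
I = -24
W = -13/9 (W = 26*(-1/18) = -13/9 ≈ -1.4444)
p = -1040 (p = -13/9*(-24)*(-30) = (104/3)*(-30) = -1040)
p + 48626 = -1040 + 48626 = 47586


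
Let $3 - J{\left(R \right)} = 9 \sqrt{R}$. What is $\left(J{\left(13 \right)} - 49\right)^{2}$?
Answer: $3169 + 828 \sqrt{13} \approx 6154.4$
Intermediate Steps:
$J{\left(R \right)} = 3 - 9 \sqrt{R}$
$\left(J{\left(13 \right)} - 49\right)^{2} = \left(\left(3 - 9 \sqrt{13}\right) - 49\right)^{2} = \left(-46 - 9 \sqrt{13}\right)^{2}$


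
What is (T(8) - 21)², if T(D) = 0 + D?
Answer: 169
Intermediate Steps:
T(D) = D
(T(8) - 21)² = (8 - 21)² = (-13)² = 169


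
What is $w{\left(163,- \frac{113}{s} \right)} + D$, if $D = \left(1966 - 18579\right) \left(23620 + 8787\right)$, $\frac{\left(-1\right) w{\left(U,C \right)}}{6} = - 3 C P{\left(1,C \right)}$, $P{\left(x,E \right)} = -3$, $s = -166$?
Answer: $- \frac{44685334804}{83} \approx -5.3838 \cdot 10^{8}$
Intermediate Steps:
$w{\left(U,C \right)} = - 54 C$ ($w{\left(U,C \right)} = - 6 - 3 C \left(-3\right) = - 6 \cdot 9 C = - 54 C$)
$D = -538377491$ ($D = \left(-16613\right) 32407 = -538377491$)
$w{\left(163,- \frac{113}{s} \right)} + D = - 54 \left(- \frac{113}{-166}\right) - 538377491 = - 54 \left(\left(-113\right) \left(- \frac{1}{166}\right)\right) - 538377491 = \left(-54\right) \frac{113}{166} - 538377491 = - \frac{3051}{83} - 538377491 = - \frac{44685334804}{83}$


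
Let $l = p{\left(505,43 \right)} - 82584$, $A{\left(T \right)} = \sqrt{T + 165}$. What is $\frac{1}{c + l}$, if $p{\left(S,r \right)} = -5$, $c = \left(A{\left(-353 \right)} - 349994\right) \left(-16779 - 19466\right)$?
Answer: $\frac{i}{72490 \sqrt{47} + 12685449941 i} \approx 7.883 \cdot 10^{-11} + 3.0883 \cdot 10^{-15} i$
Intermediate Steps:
$A{\left(T \right)} = \sqrt{165 + T}$
$c = 12685532530 - 72490 i \sqrt{47}$ ($c = \left(\sqrt{165 - 353} - 349994\right) \left(-16779 - 19466\right) = \left(\sqrt{-188} - 349994\right) \left(-36245\right) = \left(2 i \sqrt{47} - 349994\right) \left(-36245\right) = \left(-349994 + 2 i \sqrt{47}\right) \left(-36245\right) = 12685532530 - 72490 i \sqrt{47} \approx 1.2686 \cdot 10^{10} - 4.9697 \cdot 10^{5} i$)
$l = -82589$ ($l = -5 - 82584 = -82589$)
$\frac{1}{c + l} = \frac{1}{\left(12685532530 - 72490 i \sqrt{47}\right) - 82589} = \frac{1}{12685449941 - 72490 i \sqrt{47}}$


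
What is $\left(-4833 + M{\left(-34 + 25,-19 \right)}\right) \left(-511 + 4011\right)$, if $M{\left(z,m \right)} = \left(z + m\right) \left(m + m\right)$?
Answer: $-13191500$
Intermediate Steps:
$M{\left(z,m \right)} = 2 m \left(m + z\right)$ ($M{\left(z,m \right)} = \left(m + z\right) 2 m = 2 m \left(m + z\right)$)
$\left(-4833 + M{\left(-34 + 25,-19 \right)}\right) \left(-511 + 4011\right) = \left(-4833 + 2 \left(-19\right) \left(-19 + \left(-34 + 25\right)\right)\right) \left(-511 + 4011\right) = \left(-4833 + 2 \left(-19\right) \left(-19 - 9\right)\right) 3500 = \left(-4833 + 2 \left(-19\right) \left(-28\right)\right) 3500 = \left(-4833 + 1064\right) 3500 = \left(-3769\right) 3500 = -13191500$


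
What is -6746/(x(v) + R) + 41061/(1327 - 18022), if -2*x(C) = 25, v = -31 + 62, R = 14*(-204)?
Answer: -3439339/31926405 ≈ -0.10773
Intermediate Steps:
R = -2856
v = 31
x(C) = -25/2 (x(C) = -½*25 = -25/2)
-6746/(x(v) + R) + 41061/(1327 - 18022) = -6746/(-25/2 - 2856) + 41061/(1327 - 18022) = -6746/(-5737/2) + 41061/(-16695) = -6746*(-2/5737) + 41061*(-1/16695) = 13492/5737 - 13687/5565 = -3439339/31926405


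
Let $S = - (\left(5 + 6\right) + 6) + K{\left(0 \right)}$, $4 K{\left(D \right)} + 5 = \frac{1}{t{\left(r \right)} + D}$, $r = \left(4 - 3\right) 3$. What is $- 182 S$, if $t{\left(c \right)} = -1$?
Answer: $3367$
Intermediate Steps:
$r = 3$ ($r = 1 \cdot 3 = 3$)
$K{\left(D \right)} = - \frac{5}{4} + \frac{1}{4 \left(-1 + D\right)}$
$S = - \frac{37}{2}$ ($S = - (\left(5 + 6\right) + 6) + \frac{6 - 0}{4 \left(-1 + 0\right)} = - (11 + 6) + \frac{6 + 0}{4 \left(-1\right)} = \left(-1\right) 17 + \frac{1}{4} \left(-1\right) 6 = -17 - \frac{3}{2} = - \frac{37}{2} \approx -18.5$)
$- 182 S = \left(-182\right) \left(- \frac{37}{2}\right) = 3367$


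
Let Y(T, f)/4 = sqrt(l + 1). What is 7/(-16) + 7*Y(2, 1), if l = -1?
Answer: -7/16 ≈ -0.43750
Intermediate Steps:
Y(T, f) = 0 (Y(T, f) = 4*sqrt(-1 + 1) = 4*sqrt(0) = 4*0 = 0)
7/(-16) + 7*Y(2, 1) = 7/(-16) + 7*0 = 7*(-1/16) + 0 = -7/16 + 0 = -7/16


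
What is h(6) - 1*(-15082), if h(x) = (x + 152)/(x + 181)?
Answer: 2820492/187 ≈ 15083.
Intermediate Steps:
h(x) = (152 + x)/(181 + x)
h(6) - 1*(-15082) = (152 + 6)/(181 + 6) - 1*(-15082) = 158/187 + 15082 = 2820492/187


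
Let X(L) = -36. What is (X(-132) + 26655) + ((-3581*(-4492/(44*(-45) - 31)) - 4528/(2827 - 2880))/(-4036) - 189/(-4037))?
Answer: 11557458544961943/434148051139 ≈ 26621.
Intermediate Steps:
(X(-132) + 26655) + ((-3581*(-4492/(44*(-45) - 31)) - 4528/(2827 - 2880))/(-4036) - 189/(-4037)) = (-36 + 26655) + ((-3581*(-4492/(44*(-45) - 31)) - 4528/(2827 - 2880))/(-4036) - 189/(-4037)) = 26619 + ((-3581*(-4492/(-1980 - 31)) - 4528/(-53))*(-1/4036) - 189*(-1/4037)) = 26619 + ((-3581/((-2011*(-1/4492))) - 4528*(-1/53))*(-1/4036) + 189/4037) = 26619 + ((-3581/2011/4492 + 4528/53)*(-1/4036) + 189/4037) = 26619 + ((-3581*4492/2011 + 4528/53)*(-1/4036) + 189/4037) = 26619 + ((-16085852/2011 + 4528/53)*(-1/4036) + 189/4037) = 26619 + (-843444348/106583*(-1/4036) + 189/4037) = 26619 + (210861087/107542247 + 189/4037) = 26619 + 871571692902/434148051139 = 11557458544961943/434148051139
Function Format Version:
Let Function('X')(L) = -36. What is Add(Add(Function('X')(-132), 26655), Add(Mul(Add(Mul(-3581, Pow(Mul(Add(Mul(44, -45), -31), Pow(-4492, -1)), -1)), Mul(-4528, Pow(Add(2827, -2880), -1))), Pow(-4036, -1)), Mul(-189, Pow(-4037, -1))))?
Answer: Rational(11557458544961943, 434148051139) ≈ 26621.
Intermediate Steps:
Add(Add(Function('X')(-132), 26655), Add(Mul(Add(Mul(-3581, Pow(Mul(Add(Mul(44, -45), -31), Pow(-4492, -1)), -1)), Mul(-4528, Pow(Add(2827, -2880), -1))), Pow(-4036, -1)), Mul(-189, Pow(-4037, -1)))) = Add(Add(-36, 26655), Add(Mul(Add(Mul(-3581, Pow(Mul(Add(Mul(44, -45), -31), Pow(-4492, -1)), -1)), Mul(-4528, Pow(Add(2827, -2880), -1))), Pow(-4036, -1)), Mul(-189, Pow(-4037, -1)))) = Add(26619, Add(Mul(Add(Mul(-3581, Pow(Mul(Add(-1980, -31), Rational(-1, 4492)), -1)), Mul(-4528, Pow(-53, -1))), Rational(-1, 4036)), Mul(-189, Rational(-1, 4037)))) = Add(26619, Add(Mul(Add(Mul(-3581, Pow(Mul(-2011, Rational(-1, 4492)), -1)), Mul(-4528, Rational(-1, 53))), Rational(-1, 4036)), Rational(189, 4037))) = Add(26619, Add(Mul(Add(Mul(-3581, Pow(Rational(2011, 4492), -1)), Rational(4528, 53)), Rational(-1, 4036)), Rational(189, 4037))) = Add(26619, Add(Mul(Add(Mul(-3581, Rational(4492, 2011)), Rational(4528, 53)), Rational(-1, 4036)), Rational(189, 4037))) = Add(26619, Add(Mul(Add(Rational(-16085852, 2011), Rational(4528, 53)), Rational(-1, 4036)), Rational(189, 4037))) = Add(26619, Add(Mul(Rational(-843444348, 106583), Rational(-1, 4036)), Rational(189, 4037))) = Add(26619, Add(Rational(210861087, 107542247), Rational(189, 4037))) = Add(26619, Rational(871571692902, 434148051139)) = Rational(11557458544961943, 434148051139)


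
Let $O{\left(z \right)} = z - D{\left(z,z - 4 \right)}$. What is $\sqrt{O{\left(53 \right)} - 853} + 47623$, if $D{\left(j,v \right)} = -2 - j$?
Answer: $47623 + i \sqrt{745} \approx 47623.0 + 27.295 i$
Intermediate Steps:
$O{\left(z \right)} = 2 + 2 z$ ($O{\left(z \right)} = z - \left(-2 - z\right) = z + \left(2 + z\right) = 2 + 2 z$)
$\sqrt{O{\left(53 \right)} - 853} + 47623 = \sqrt{\left(2 + 2 \cdot 53\right) - 853} + 47623 = \sqrt{\left(2 + 106\right) - 853} + 47623 = \sqrt{108 - 853} + 47623 = \sqrt{-745} + 47623 = i \sqrt{745} + 47623 = 47623 + i \sqrt{745}$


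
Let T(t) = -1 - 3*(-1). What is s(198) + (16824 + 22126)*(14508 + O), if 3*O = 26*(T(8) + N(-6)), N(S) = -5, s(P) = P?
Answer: 564074098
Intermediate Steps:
T(t) = 2 (T(t) = -1 + 3 = 2)
O = -26 (O = (26*(2 - 5))/3 = (26*(-3))/3 = (⅓)*(-78) = -26)
s(198) + (16824 + 22126)*(14508 + O) = 198 + (16824 + 22126)*(14508 - 26) = 198 + 38950*14482 = 198 + 564073900 = 564074098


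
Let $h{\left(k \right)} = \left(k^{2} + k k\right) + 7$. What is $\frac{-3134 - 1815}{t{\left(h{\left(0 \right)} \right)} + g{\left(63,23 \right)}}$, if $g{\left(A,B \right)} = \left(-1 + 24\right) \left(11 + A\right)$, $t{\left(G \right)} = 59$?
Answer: $- \frac{4949}{1761} \approx -2.8103$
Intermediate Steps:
$h{\left(k \right)} = 7 + 2 k^{2}$ ($h{\left(k \right)} = \left(k^{2} + k^{2}\right) + 7 = 2 k^{2} + 7 = 7 + 2 k^{2}$)
$g{\left(A,B \right)} = 253 + 23 A$ ($g{\left(A,B \right)} = 23 \left(11 + A\right) = 253 + 23 A$)
$\frac{-3134 - 1815}{t{\left(h{\left(0 \right)} \right)} + g{\left(63,23 \right)}} = \frac{-3134 - 1815}{59 + \left(253 + 23 \cdot 63\right)} = - \frac{4949}{59 + \left(253 + 1449\right)} = - \frac{4949}{59 + 1702} = - \frac{4949}{1761}$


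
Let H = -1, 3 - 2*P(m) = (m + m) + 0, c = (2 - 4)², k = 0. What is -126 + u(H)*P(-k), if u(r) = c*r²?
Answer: -120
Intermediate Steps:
c = 4 (c = (-2)² = 4)
P(m) = 3/2 - m (P(m) = 3/2 - ((m + m) + 0)/2 = 3/2 - (2*m + 0)/2 = 3/2 - m)
u(r) = 4*r²
-126 + u(H)*P(-k) = -126 + (4*(-1)²)*(3/2 - (-1)*0) = -126 + (4*1)*(3/2 - 1*0) = -126 + 4*(3/2 + 0) = -126 + 4*(3/2) = -126 + 6 = -120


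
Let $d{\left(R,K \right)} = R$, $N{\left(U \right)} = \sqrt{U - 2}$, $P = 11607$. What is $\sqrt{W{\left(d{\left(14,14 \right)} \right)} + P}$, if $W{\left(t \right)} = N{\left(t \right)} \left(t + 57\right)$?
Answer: $\sqrt{11607 + 142 \sqrt{3}} \approx 108.87$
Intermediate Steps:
$N{\left(U \right)} = \sqrt{-2 + U}$
$W{\left(t \right)} = \sqrt{-2 + t} \left(57 + t\right)$ ($W{\left(t \right)} = \sqrt{-2 + t} \left(t + 57\right) = \sqrt{-2 + t} \left(57 + t\right)$)
$\sqrt{W{\left(d{\left(14,14 \right)} \right)} + P} = \sqrt{\sqrt{-2 + 14} \left(57 + 14\right) + 11607} = \sqrt{\sqrt{12} \cdot 71 + 11607} = \sqrt{2 \sqrt{3} \cdot 71 + 11607} = \sqrt{142 \sqrt{3} + 11607} = \sqrt{11607 + 142 \sqrt{3}}$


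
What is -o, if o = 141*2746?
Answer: -387186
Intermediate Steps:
o = 387186
-o = -1*387186 = -387186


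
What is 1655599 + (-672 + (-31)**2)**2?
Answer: 1739120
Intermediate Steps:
1655599 + (-672 + (-31)**2)**2 = 1655599 + (-672 + 961)**2 = 1655599 + 289**2 = 1655599 + 83521 = 1739120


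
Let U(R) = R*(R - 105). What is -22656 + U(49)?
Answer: -25400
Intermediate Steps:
U(R) = R*(-105 + R)
-22656 + U(49) = -22656 + 49*(-105 + 49) = -22656 + 49*(-56) = -22656 - 2744 = -25400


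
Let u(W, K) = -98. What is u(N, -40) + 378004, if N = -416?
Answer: 377906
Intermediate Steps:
u(N, -40) + 378004 = -98 + 378004 = 377906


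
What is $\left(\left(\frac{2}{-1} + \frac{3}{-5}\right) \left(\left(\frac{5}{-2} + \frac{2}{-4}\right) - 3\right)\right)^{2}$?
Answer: $\frac{6084}{25} \approx 243.36$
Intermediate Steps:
$\left(\left(\frac{2}{-1} + \frac{3}{-5}\right) \left(\left(\frac{5}{-2} + \frac{2}{-4}\right) - 3\right)\right)^{2} = \left(\left(2 \left(-1\right) + 3 \left(- \frac{1}{5}\right)\right) \left(\left(5 \left(- \frac{1}{2}\right) + 2 \left(- \frac{1}{4}\right)\right) - 3\right)\right)^{2} = \left(\left(-2 - \frac{3}{5}\right) \left(\left(- \frac{5}{2} - \frac{1}{2}\right) - 3\right)\right)^{2} = \left(- \frac{13 \left(-3 - 3\right)}{5}\right)^{2} = \left(\left(- \frac{13}{5}\right) \left(-6\right)\right)^{2} = \left(\frac{78}{5}\right)^{2} = \frac{6084}{25}$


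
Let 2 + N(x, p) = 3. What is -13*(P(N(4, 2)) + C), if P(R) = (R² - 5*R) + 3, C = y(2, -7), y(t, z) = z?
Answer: 104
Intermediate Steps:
N(x, p) = 1 (N(x, p) = -2 + 3 = 1)
C = -7
P(R) = 3 + R² - 5*R
-13*(P(N(4, 2)) + C) = -13*((3 + 1² - 5*1) - 7) = -13*((3 + 1 - 5) - 7) = -13*(-1 - 7) = -13*(-8) = 104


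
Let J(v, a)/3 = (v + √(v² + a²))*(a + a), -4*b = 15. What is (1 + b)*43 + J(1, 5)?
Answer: -353/4 + 30*√26 ≈ 64.721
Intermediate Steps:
b = -15/4 (b = -¼*15 = -15/4 ≈ -3.7500)
J(v, a) = 6*a*(v + √(a² + v²)) (J(v, a) = 3*((v + √(v² + a²))*(a + a)) = 3*((v + √(a² + v²))*(2*a)) = 3*(2*a*(v + √(a² + v²))) = 6*a*(v + √(a² + v²)))
(1 + b)*43 + J(1, 5) = (1 - 15/4)*43 + 6*5*(1 + √(5² + 1²)) = -11/4*43 + 6*5*(1 + √(25 + 1)) = -473/4 + 6*5*(1 + √26) = -473/4 + (30 + 30*√26) = -353/4 + 30*√26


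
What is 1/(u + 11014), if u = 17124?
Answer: 1/28138 ≈ 3.5539e-5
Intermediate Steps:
1/(u + 11014) = 1/(17124 + 11014) = 1/28138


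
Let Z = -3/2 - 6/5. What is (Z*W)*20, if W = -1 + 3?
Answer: -108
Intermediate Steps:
W = 2
Z = -27/10 (Z = -3*½ - 6*⅕ = -3/2 - 6/5 = -27/10 ≈ -2.7000)
(Z*W)*20 = -27/10*2*20 = -27/5*20 = -108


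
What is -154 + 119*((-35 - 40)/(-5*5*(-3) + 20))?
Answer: -4711/19 ≈ -247.95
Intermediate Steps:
-154 + 119*((-35 - 40)/(-5*5*(-3) + 20)) = -154 + 119*(-75/(-5*5*(-3) + 20)) = -154 + 119*(-75/(-25*(-3) + 20)) = -154 + 119*(-75/(75 + 20)) = -154 + 119*(-75/95) = -154 + 119*(-75*1/95) = -154 + 119*(-15/19) = -154 - 1785/19 = -4711/19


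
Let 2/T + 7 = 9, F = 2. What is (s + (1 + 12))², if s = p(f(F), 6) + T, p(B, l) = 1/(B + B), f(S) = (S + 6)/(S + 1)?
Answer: 51529/256 ≈ 201.29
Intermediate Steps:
T = 1 (T = 2/(-7 + 9) = 2/2 = 2*(½) = 1)
f(S) = (6 + S)/(1 + S)
p(B, l) = 1/(2*B)
s = 19/16 (s = 1/(2*(((6 + 2)/(1 + 2)))) + 1 = 1/(2*((8/3))) + 1 = 1/(2*(((⅓)*8))) + 1 = 1/(2*(8/3)) + 1 = (½)*(3/8) + 1 = 3/16 + 1 = 19/16 ≈ 1.1875)
(s + (1 + 12))² = (19/16 + (1 + 12))² = (19/16 + 13)² = (227/16)² = 51529/256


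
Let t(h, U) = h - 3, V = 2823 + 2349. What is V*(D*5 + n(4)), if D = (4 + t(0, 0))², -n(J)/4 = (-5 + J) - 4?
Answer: 129300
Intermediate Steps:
V = 5172
n(J) = 36 - 4*J (n(J) = -4*((-5 + J) - 4) = -4*(-9 + J) = 36 - 4*J)
t(h, U) = -3 + h
D = 1 (D = (4 + (-3 + 0))² = (4 - 3)² = 1² = 1)
V*(D*5 + n(4)) = 5172*(1*5 + (36 - 4*4)) = 5172*(5 + (36 - 16)) = 5172*(5 + 20) = 5172*25 = 129300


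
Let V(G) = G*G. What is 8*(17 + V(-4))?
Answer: 264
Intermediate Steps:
V(G) = G²
8*(17 + V(-4)) = 8*(17 + (-4)²) = 8*(17 + 16) = 8*33 = 264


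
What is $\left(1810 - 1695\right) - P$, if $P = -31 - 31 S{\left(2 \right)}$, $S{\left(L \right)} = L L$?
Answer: $270$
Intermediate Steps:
$S{\left(L \right)} = L^{2}$
$P = -155$ ($P = -31 - 31 \cdot 2^{2} = -31 - 124 = -155$)
$\left(1810 - 1695\right) - P = \left(1810 - 1695\right) - -155 = 115 + 155 = 270$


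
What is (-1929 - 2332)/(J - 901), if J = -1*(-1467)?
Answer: -4261/566 ≈ -7.5283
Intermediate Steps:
J = 1467
(-1929 - 2332)/(J - 901) = (-1929 - 2332)/(1467 - 901) = -4261/566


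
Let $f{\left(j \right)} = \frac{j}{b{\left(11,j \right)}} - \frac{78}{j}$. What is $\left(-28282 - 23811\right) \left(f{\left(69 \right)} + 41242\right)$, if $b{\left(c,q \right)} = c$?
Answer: $- \frac{543617908011}{253} \approx -2.1487 \cdot 10^{9}$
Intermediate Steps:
$f{\left(j \right)} = - \frac{78}{j} + \frac{j}{11}$ ($f{\left(j \right)} = \frac{j}{11} - \frac{78}{j} = - \frac{78}{j} + \frac{j}{11}$)
$\left(-28282 - 23811\right) \left(f{\left(69 \right)} + 41242\right) = \left(-28282 - 23811\right) \left(\left(- \frac{78}{69} + \frac{1}{11} \cdot 69\right) + 41242\right) = - 52093 \left(\left(\left(-78\right) \frac{1}{69} + \frac{69}{11}\right) + 41242\right) = - 52093 \left(\left(- \frac{26}{23} + \frac{69}{11}\right) + 41242\right) = - 52093 \left(\frac{1301}{253} + 41242\right) = \left(-52093\right) \frac{10435527}{253} = - \frac{543617908011}{253}$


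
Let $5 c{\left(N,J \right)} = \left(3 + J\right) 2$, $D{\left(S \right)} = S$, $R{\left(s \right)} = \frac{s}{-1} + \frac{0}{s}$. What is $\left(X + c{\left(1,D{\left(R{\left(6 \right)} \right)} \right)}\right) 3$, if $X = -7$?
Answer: $- \frac{123}{5} \approx -24.6$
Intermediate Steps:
$R{\left(s \right)} = - s$ ($R{\left(s \right)} = s \left(-1\right) + 0 = - s + 0 = - s$)
$c{\left(N,J \right)} = \frac{6}{5} + \frac{2 J}{5}$ ($c{\left(N,J \right)} = \frac{\left(3 + J\right) 2}{5} = \frac{6 + 2 J}{5} = \frac{6}{5} + \frac{2 J}{5}$)
$\left(X + c{\left(1,D{\left(R{\left(6 \right)} \right)} \right)}\right) 3 = \left(-7 + \left(\frac{6}{5} + \frac{2 \left(\left(-1\right) 6\right)}{5}\right)\right) 3 = \left(-7 + \left(\frac{6}{5} + \frac{2}{5} \left(-6\right)\right)\right) 3 = \left(-7 + \left(\frac{6}{5} - \frac{12}{5}\right)\right) 3 = \left(-7 - \frac{6}{5}\right) 3 = \left(- \frac{41}{5}\right) 3 = - \frac{123}{5}$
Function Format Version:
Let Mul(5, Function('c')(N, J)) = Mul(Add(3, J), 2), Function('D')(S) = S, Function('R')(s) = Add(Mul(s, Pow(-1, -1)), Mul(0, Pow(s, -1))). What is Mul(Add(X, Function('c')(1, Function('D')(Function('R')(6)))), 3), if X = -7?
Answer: Rational(-123, 5) ≈ -24.600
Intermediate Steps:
Function('R')(s) = Mul(-1, s) (Function('R')(s) = Add(Mul(s, -1), 0) = Add(Mul(-1, s), 0) = Mul(-1, s))
Function('c')(N, J) = Add(Rational(6, 5), Mul(Rational(2, 5), J)) (Function('c')(N, J) = Mul(Rational(1, 5), Mul(Add(3, J), 2)) = Mul(Rational(1, 5), Add(6, Mul(2, J))) = Add(Rational(6, 5), Mul(Rational(2, 5), J)))
Mul(Add(X, Function('c')(1, Function('D')(Function('R')(6)))), 3) = Mul(Add(-7, Add(Rational(6, 5), Mul(Rational(2, 5), Mul(-1, 6)))), 3) = Mul(Add(-7, Add(Rational(6, 5), Mul(Rational(2, 5), -6))), 3) = Mul(Add(-7, Add(Rational(6, 5), Rational(-12, 5))), 3) = Mul(Add(-7, Rational(-6, 5)), 3) = Mul(Rational(-41, 5), 3) = Rational(-123, 5)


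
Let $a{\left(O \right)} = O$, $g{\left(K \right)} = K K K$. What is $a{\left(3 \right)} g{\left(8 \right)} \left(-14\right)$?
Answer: $-21504$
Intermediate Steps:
$g{\left(K \right)} = K^{3}$ ($g{\left(K \right)} = K^{2} K = K^{3}$)
$a{\left(3 \right)} g{\left(8 \right)} \left(-14\right) = 3 \cdot 8^{3} \left(-14\right) = 3 \cdot 512 \left(-14\right) = 1536 \left(-14\right) = -21504$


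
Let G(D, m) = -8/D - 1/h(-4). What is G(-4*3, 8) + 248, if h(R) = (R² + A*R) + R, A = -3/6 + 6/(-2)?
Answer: 19393/78 ≈ 248.63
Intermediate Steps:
A = -7/2 (A = -3*⅙ + 6*(-½) = -½ - 3 = -7/2 ≈ -3.5000)
h(R) = R² - 5*R/2 (h(R) = (R² - 7*R/2) + R = R² - 5*R/2)
G(D, m) = -1/26 - 8/D (G(D, m) = -8/D - 1/((½)*(-4)*(-5 + 2*(-4))) = -8/D - 1/((½)*(-4)*(-5 - 8)) = -8/D - 1/((½)*(-4)*(-13)) = -8/D - 1/26 = -1/26 - 8/D)
G(-4*3, 8) + 248 = (-208 - (-4)*3)/(26*((-4*3))) + 248 = (1/26)*(-208 - 1*(-12))/(-12) + 248 = (1/26)*(-1/12)*(-208 + 12) + 248 = (1/26)*(-1/12)*(-196) + 248 = 49/78 + 248 = 19393/78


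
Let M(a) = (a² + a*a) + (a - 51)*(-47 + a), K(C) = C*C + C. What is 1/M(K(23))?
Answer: 1/862413 ≈ 1.1595e-6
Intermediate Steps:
K(C) = C + C² (K(C) = C² + C = C + C²)
M(a) = 2*a² + (-51 + a)*(-47 + a) (M(a) = (a² + a²) + (-51 + a)*(-47 + a) = 2*a² + (-51 + a)*(-47 + a))
1/M(K(23)) = 1/(2397 - 2254*(1 + 23) + 3*(23*(1 + 23))²) = 1/(2397 - 2254*24 + 3*(23*24)²) = 1/(2397 - 98*552 + 3*552²) = 1/(2397 - 54096 + 3*304704) = 1/(2397 - 54096 + 914112) = 1/862413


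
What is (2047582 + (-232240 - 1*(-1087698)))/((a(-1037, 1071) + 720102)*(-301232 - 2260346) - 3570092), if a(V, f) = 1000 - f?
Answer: -4608/2927649427 ≈ -1.5740e-6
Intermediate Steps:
(2047582 + (-232240 - 1*(-1087698)))/((a(-1037, 1071) + 720102)*(-301232 - 2260346) - 3570092) = (2047582 + (-232240 - 1*(-1087698)))/(((1000 - 1*1071) + 720102)*(-301232 - 2260346) - 3570092) = (2047582 + (-232240 + 1087698))/(((1000 - 1071) + 720102)*(-2561578) - 3570092) = (2047582 + 855458)/((-71 + 720102)*(-2561578) - 3570092) = 2903040/(720031*(-2561578) - 3570092) = 2903040/(-1844415568918 - 3570092) = 2903040/(-1844419139010) = 2903040*(-1/1844419139010) = -4608/2927649427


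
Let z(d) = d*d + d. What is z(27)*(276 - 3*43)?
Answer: 111132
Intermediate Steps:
z(d) = d + d**2 (z(d) = d**2 + d = d + d**2)
z(27)*(276 - 3*43) = (27*(1 + 27))*(276 - 3*43) = (27*28)*(276 - 1*129) = 756*(276 - 129) = 756*147 = 111132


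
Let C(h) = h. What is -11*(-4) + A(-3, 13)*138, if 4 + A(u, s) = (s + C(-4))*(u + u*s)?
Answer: -52672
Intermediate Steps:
A(u, s) = -4 + (-4 + s)*(u + s*u) (A(u, s) = -4 + (s - 4)*(u + u*s) = -4 + (-4 + s)*(u + s*u))
-11*(-4) + A(-3, 13)*138 = -11*(-4) + (-4 - 4*(-3) - 3*13² - 3*13*(-3))*138 = 44 + (-4 + 12 - 3*169 + 117)*138 = 44 + (-4 + 12 - 507 + 117)*138 = 44 - 382*138 = 44 - 52716 = -52672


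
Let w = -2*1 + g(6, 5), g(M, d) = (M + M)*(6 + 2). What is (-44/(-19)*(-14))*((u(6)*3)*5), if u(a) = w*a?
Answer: -5211360/19 ≈ -2.7428e+5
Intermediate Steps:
g(M, d) = 16*M (g(M, d) = (2*M)*8 = 16*M)
w = 94 (w = -2*1 + 16*6 = -2 + 96 = 94)
u(a) = 94*a
(-44/(-19)*(-14))*((u(6)*3)*5) = (-44/(-19)*(-14))*(((94*6)*3)*5) = (-44*(-1/19)*(-14))*((564*3)*5) = ((44/19)*(-14))*(1692*5) = -616/19*8460 = -5211360/19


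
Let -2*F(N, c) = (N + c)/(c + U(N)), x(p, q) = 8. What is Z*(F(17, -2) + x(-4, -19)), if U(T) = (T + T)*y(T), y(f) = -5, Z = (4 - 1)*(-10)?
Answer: -41505/172 ≈ -241.31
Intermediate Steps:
Z = -30 (Z = 3*(-10) = -30)
U(T) = -10*T (U(T) = (T + T)*(-5) = (2*T)*(-5) = -10*T)
F(N, c) = -(N + c)/(2*(c - 10*N))
Z*(F(17, -2) + x(-4, -19)) = -30*((-1*17 - 1*(-2))/(2*(-2 - 10*17)) + 8) = -30*((-17 + 2)/(2*(-2 - 170)) + 8) = -30*((1/2)*(-15)/(-172) + 8) = -30*((1/2)*(-1/172)*(-15) + 8) = -30*(15/344 + 8) = -30*2767/344 = -41505/172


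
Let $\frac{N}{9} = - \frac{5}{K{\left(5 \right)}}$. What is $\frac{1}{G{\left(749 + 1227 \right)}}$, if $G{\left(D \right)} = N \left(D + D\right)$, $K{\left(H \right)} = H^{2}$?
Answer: $- \frac{5}{35568} \approx -0.00014058$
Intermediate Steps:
$N = - \frac{9}{5}$ ($N = 9 \left(- \frac{5}{5^{2}}\right) = 9 \left(- \frac{5}{25}\right) = 9 \left(\left(-5\right) \frac{1}{25}\right) = 9 \left(- \frac{1}{5}\right) = - \frac{9}{5} \approx -1.8$)
$G{\left(D \right)} = - \frac{18 D}{5}$ ($G{\left(D \right)} = - \frac{9 \left(D + D\right)}{5} = - \frac{9 \cdot 2 D}{5} = - \frac{18 D}{5}$)
$\frac{1}{G{\left(749 + 1227 \right)}} = \frac{1}{\left(- \frac{18}{5}\right) \left(749 + 1227\right)} = \frac{1}{\left(- \frac{18}{5}\right) 1976} = \frac{1}{- \frac{35568}{5}} = - \frac{5}{35568}$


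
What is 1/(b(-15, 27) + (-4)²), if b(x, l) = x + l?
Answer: 1/28 ≈ 0.035714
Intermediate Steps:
b(x, l) = l + x
1/(b(-15, 27) + (-4)²) = 1/((27 - 15) + (-4)²) = 1/(12 + 16) = 1/28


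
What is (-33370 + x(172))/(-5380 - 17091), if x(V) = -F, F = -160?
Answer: 33210/22471 ≈ 1.4779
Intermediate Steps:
x(V) = 160 (x(V) = -1*(-160) = 160)
(-33370 + x(172))/(-5380 - 17091) = (-33370 + 160)/(-5380 - 17091) = -33210/(-22471) = -33210*(-1/22471) = 33210/22471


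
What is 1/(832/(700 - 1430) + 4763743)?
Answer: 365/1738765779 ≈ 2.0992e-7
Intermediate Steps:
1/(832/(700 - 1430) + 4763743) = 1/(832/(-730) + 4763743) = 1/(-1/730*832 + 4763743) = 1/(-416/365 + 4763743) = 1/(1738765779/365) = 365/1738765779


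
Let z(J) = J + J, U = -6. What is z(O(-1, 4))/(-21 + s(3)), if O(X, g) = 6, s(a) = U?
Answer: -4/9 ≈ -0.44444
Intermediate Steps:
s(a) = -6
z(J) = 2*J
z(O(-1, 4))/(-21 + s(3)) = (2*6)/(-21 - 6) = 12/(-27) = -1/27*12 = -4/9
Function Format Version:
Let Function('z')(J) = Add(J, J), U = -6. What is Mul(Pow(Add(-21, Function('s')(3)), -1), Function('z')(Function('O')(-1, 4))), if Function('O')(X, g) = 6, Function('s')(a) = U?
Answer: Rational(-4, 9) ≈ -0.44444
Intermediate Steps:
Function('s')(a) = -6
Function('z')(J) = Mul(2, J)
Mul(Pow(Add(-21, Function('s')(3)), -1), Function('z')(Function('O')(-1, 4))) = Mul(Pow(Add(-21, -6), -1), Mul(2, 6)) = Mul(Pow(-27, -1), 12) = Mul(Rational(-1, 27), 12) = Rational(-4, 9)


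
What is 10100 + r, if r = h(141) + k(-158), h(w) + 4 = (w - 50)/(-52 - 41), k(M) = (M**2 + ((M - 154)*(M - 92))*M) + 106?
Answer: -1142861653/93 ≈ -1.2289e+7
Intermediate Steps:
k(M) = 106 + M**2 + M*(-154 + M)*(-92 + M) (k(M) = (M**2 + ((-154 + M)*(-92 + M))*M) + 106 = (M**2 + M*(-154 + M)*(-92 + M)) + 106 = 106 + M**2 + M*(-154 + M)*(-92 + M))
h(w) = -322/93 - w/93 (h(w) = -4 + (w - 50)/(-52 - 41) = -4 + (-50 + w)/(-93) = -4 + (-50 + w)*(-1/93) = -4 + (50/93 - w/93) = -322/93 - w/93)
r = -1143800953/93 (r = (-322/93 - 1/93*141) + (106 + (-158)**3 - 245*(-158)**2 + 14168*(-158)) = (-322/93 - 47/31) + (106 - 3944312 - 245*24964 - 2238544) = -463/93 + (106 - 3944312 - 6116180 - 2238544) = -463/93 - 12298930 = -1143800953/93 ≈ -1.2299e+7)
10100 + r = 10100 - 1143800953/93 = -1142861653/93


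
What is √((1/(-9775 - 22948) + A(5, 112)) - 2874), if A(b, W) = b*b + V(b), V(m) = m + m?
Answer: I*√3039986268354/32723 ≈ 53.282*I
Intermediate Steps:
V(m) = 2*m
A(b, W) = b² + 2*b (A(b, W) = b*b + 2*b = b² + 2*b)
√((1/(-9775 - 22948) + A(5, 112)) - 2874) = √((1/(-9775 - 22948) + 5*(2 + 5)) - 2874) = √((1/(-32723) + 5*7) - 2874) = √((-1/32723 + 35) - 2874) = √(1145304/32723 - 2874) = √(-92900598/32723) = I*√3039986268354/32723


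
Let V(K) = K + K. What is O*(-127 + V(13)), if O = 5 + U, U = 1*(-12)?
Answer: 707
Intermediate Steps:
V(K) = 2*K
U = -12
O = -7 (O = 5 - 12 = -7)
O*(-127 + V(13)) = -7*(-127 + 2*13) = -7*(-127 + 26) = -7*(-101) = 707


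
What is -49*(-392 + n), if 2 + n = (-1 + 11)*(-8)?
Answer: 23226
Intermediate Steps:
n = -82 (n = -2 + (-1 + 11)*(-8) = -2 + 10*(-8) = -2 - 80 = -82)
-49*(-392 + n) = -49*(-392 - 82) = -49*(-474) = 23226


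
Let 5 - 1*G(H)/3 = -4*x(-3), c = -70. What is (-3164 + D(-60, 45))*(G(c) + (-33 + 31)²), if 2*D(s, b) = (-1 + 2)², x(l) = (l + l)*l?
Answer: -1486845/2 ≈ -7.4342e+5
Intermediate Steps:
x(l) = 2*l² (x(l) = (2*l)*l = 2*l²)
D(s, b) = ½ (D(s, b) = (-1 + 2)²/2 = (½)*1² = (½)*1 = ½)
G(H) = 231 (G(H) = 15 - (-12)*2*(-3)² = 15 - (-12)*2*9 = 15 - (-12)*18 = 15 - 3*(-72) = 15 + 216 = 231)
(-3164 + D(-60, 45))*(G(c) + (-33 + 31)²) = (-3164 + ½)*(231 + (-33 + 31)²) = -6327*(231 + (-2)²)/2 = -6327*(231 + 4)/2 = -6327/2*235 = -1486845/2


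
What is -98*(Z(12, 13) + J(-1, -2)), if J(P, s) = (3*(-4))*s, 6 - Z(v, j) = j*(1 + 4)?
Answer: 3430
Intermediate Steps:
Z(v, j) = 6 - 5*j (Z(v, j) = 6 - j*(1 + 4) = 6 - j*5 = 6 - 5*j)
J(P, s) = -12*s
-98*(Z(12, 13) + J(-1, -2)) = -98*((6 - 5*13) - 12*(-2)) = -98*((6 - 65) + 24) = -98*(-59 + 24) = -98*(-35) = 3430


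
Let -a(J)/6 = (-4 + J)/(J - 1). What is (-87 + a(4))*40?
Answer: -3480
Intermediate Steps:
a(J) = -6*(-4 + J)/(-1 + J) (a(J) = -6*(-4 + J)/(J - 1) = -6*(-4 + J)/(-1 + J))
(-87 + a(4))*40 = (-87 + 6*(4 - 1*4)/(-1 + 4))*40 = (-87 + 6*(4 - 4)/3)*40 = (-87 + 6*(1/3)*0)*40 = (-87 + 0)*40 = -87*40 = -3480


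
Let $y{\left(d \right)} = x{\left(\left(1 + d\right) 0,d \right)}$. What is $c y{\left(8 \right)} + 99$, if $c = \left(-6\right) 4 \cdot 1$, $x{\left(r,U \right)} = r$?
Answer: $99$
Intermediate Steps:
$c = -24$ ($c = \left(-24\right) 1 = -24$)
$y{\left(d \right)} = 0$ ($y{\left(d \right)} = \left(1 + d\right) 0 = 0$)
$c y{\left(8 \right)} + 99 = \left(-24\right) 0 + 99 = 0 + 99 = 99$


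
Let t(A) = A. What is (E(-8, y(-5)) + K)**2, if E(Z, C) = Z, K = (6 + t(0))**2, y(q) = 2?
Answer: 784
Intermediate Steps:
K = 36 (K = (6 + 0)**2 = 6**2 = 36)
(E(-8, y(-5)) + K)**2 = (-8 + 36)**2 = 28**2 = 784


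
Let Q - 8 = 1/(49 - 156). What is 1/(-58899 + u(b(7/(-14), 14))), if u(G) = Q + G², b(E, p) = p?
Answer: -107/6280366 ≈ -1.7037e-5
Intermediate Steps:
Q = 855/107 (Q = 8 + 1/(49 - 156) = 8 + 1/(-107) = 8 - 1/107 = 855/107 ≈ 7.9907)
u(G) = 855/107 + G²
1/(-58899 + u(b(7/(-14), 14))) = 1/(-58899 + (855/107 + 14²)) = 1/(-58899 + (855/107 + 196)) = 1/(-58899 + 21827/107) = 1/(-6280366/107) = -107/6280366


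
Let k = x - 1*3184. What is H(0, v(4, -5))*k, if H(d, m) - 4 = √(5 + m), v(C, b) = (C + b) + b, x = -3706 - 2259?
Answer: -36596 - 9149*I ≈ -36596.0 - 9149.0*I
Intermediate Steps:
x = -5965
v(C, b) = C + 2*b
H(d, m) = 4 + √(5 + m)
k = -9149 (k = -5965 - 1*3184 = -5965 - 3184 = -9149)
H(0, v(4, -5))*k = (4 + √(5 + (4 + 2*(-5))))*(-9149) = (4 + √(5 + (4 - 10)))*(-9149) = (4 + √(5 - 6))*(-9149) = (4 + √(-1))*(-9149) = (4 + I)*(-9149) = -36596 - 9149*I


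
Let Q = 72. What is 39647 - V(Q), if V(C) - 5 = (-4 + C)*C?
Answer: 34746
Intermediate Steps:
V(C) = 5 + C*(-4 + C) (V(C) = 5 + (-4 + C)*C = 5 + C*(-4 + C))
39647 - V(Q) = 39647 - (5 + 72² - 4*72) = 39647 - (5 + 5184 - 288) = 39647 - 1*4901 = 39647 - 4901 = 34746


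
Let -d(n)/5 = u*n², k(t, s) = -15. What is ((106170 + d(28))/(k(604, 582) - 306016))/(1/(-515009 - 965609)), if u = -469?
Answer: 2879283793700/306031 ≈ 9.4085e+6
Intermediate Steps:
d(n) = 2345*n² (d(n) = -(-2345)*n² = 2345*n²)
((106170 + d(28))/(k(604, 582) - 306016))/(1/(-515009 - 965609)) = ((106170 + 2345*28²)/(-15 - 306016))/(1/(-515009 - 965609)) = ((106170 + 2345*784)/(-306031))/(1/(-1480618)) = ((106170 + 1838480)*(-1/306031))/(-1/1480618) = (1944650*(-1/306031))*(-1480618) = -1944650/306031*(-1480618) = 2879283793700/306031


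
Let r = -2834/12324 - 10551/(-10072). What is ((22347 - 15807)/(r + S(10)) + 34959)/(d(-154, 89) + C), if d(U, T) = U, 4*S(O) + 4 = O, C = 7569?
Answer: 209013640941/41021700485 ≈ 5.0952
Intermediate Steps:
S(O) = -1 + O/4
r = 1951663/2387064 (r = -2834*1/12324 - 10551*(-1/10072) = -109/474 + 10551/10072 = 1951663/2387064 ≈ 0.81760)
((22347 - 15807)/(r + S(10)) + 34959)/(d(-154, 89) + C) = ((22347 - 15807)/(1951663/2387064 + (-1 + (¼)*10)) + 34959)/(-154 + 7569) = (6540/(1951663/2387064 + (-1 + 5/2)) + 34959)/7415 = (6540/(1951663/2387064 + 3/2) + 34959)*(1/7415) = (6540/(5532259/2387064) + 34959)*(1/7415) = (6540*(2387064/5532259) + 34959)*(1/7415) = (15611398560/5532259 + 34959)*(1/7415) = (209013640941/5532259)*(1/7415) = 209013640941/41021700485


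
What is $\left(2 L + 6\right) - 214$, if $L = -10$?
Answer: $-228$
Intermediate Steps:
$\left(2 L + 6\right) - 214 = \left(2 \left(-10\right) + 6\right) - 214 = \left(-20 + 6\right) - 214 = -14 - 214 = -228$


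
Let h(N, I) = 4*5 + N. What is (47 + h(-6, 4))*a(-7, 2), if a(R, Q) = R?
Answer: -427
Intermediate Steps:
h(N, I) = 20 + N
(47 + h(-6, 4))*a(-7, 2) = (47 + (20 - 6))*(-7) = (47 + 14)*(-7) = 61*(-7) = -427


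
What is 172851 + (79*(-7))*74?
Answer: 131929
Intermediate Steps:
172851 + (79*(-7))*74 = 172851 - 553*74 = 172851 - 40922 = 131929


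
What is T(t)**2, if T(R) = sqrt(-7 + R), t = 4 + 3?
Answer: 0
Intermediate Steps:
t = 7
T(t)**2 = (sqrt(-7 + 7))**2 = (sqrt(0))**2 = 0**2 = 0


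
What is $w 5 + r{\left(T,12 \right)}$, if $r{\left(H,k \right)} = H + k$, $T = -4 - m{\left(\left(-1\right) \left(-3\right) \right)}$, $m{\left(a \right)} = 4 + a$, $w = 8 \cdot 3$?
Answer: $121$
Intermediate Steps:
$w = 24$
$T = -11$ ($T = -4 - \left(4 - -3\right) = -4 - \left(4 + 3\right) = -4 - 7 = -11$)
$w 5 + r{\left(T,12 \right)} = 24 \cdot 5 + \left(-11 + 12\right) = 120 + 1 = 121$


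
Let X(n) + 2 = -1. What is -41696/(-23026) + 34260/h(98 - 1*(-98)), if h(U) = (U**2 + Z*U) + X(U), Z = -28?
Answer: 72057052/25271035 ≈ 2.8514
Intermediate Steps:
X(n) = -3 (X(n) = -2 - 1 = -3)
h(U) = -3 + U**2 - 28*U (h(U) = (U**2 - 28*U) - 3 = -3 + U**2 - 28*U)
-41696/(-23026) + 34260/h(98 - 1*(-98)) = -41696/(-23026) + 34260/(-3 + (98 - 1*(-98))**2 - 28*(98 - 1*(-98))) = -41696*(-1/23026) + 34260/(-3 + (98 + 98)**2 - 28*(98 + 98)) = 20848/11513 + 34260/(-3 + 196**2 - 28*196) = 20848/11513 + 34260/(-3 + 38416 - 5488) = 20848/11513 + 34260/32925 = 20848/11513 + 34260*(1/32925) = 20848/11513 + 2284/2195 = 72057052/25271035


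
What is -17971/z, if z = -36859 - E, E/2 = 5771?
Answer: 17971/48401 ≈ 0.37129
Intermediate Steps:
E = 11542 (E = 2*5771 = 11542)
z = -48401 (z = -36859 - 1*11542 = -36859 - 11542 = -48401)
-17971/z = -17971/(-48401) = -17971*(-1/48401) = 17971/48401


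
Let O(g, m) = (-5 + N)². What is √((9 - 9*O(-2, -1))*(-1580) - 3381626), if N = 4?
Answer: I*√3381626 ≈ 1838.9*I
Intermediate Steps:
O(g, m) = 1 (O(g, m) = (-5 + 4)² = (-1)² = 1)
√((9 - 9*O(-2, -1))*(-1580) - 3381626) = √((9 - 9*1)*(-1580) - 3381626) = √((9 - 9)*(-1580) - 3381626) = √(0*(-1580) - 3381626) = √(0 - 3381626) = √(-3381626) = I*√3381626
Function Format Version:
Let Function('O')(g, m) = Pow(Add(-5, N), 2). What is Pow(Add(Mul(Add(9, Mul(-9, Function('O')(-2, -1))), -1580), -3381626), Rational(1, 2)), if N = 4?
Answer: Mul(I, Pow(3381626, Rational(1, 2))) ≈ Mul(1838.9, I)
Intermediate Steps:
Function('O')(g, m) = 1 (Function('O')(g, m) = Pow(Add(-5, 4), 2) = Pow(-1, 2) = 1)
Pow(Add(Mul(Add(9, Mul(-9, Function('O')(-2, -1))), -1580), -3381626), Rational(1, 2)) = Pow(Add(Mul(Add(9, Mul(-9, 1)), -1580), -3381626), Rational(1, 2)) = Pow(Add(Mul(Add(9, -9), -1580), -3381626), Rational(1, 2)) = Pow(Add(Mul(0, -1580), -3381626), Rational(1, 2)) = Pow(Add(0, -3381626), Rational(1, 2)) = Pow(-3381626, Rational(1, 2)) = Mul(I, Pow(3381626, Rational(1, 2)))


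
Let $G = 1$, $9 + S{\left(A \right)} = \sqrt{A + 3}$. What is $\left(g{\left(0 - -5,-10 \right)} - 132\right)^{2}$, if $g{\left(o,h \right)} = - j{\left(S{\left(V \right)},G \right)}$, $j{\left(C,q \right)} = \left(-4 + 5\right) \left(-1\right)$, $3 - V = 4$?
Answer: $17161$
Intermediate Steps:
$V = -1$ ($V = 3 - 4 = -1$)
$S{\left(A \right)} = -9 + \sqrt{3 + A}$ ($S{\left(A \right)} = -9 + \sqrt{A + 3} = -9 + \sqrt{3 + A}$)
$j{\left(C,q \right)} = -1$ ($j{\left(C,q \right)} = 1 \left(-1\right) = -1$)
$g{\left(o,h \right)} = 1$ ($g{\left(o,h \right)} = \left(-1\right) \left(-1\right) = 1$)
$\left(g{\left(0 - -5,-10 \right)} - 132\right)^{2} = \left(1 - 132\right)^{2} = \left(-131\right)^{2} = 17161$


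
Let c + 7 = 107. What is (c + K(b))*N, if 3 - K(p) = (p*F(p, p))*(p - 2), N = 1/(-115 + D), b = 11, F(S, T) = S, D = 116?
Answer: -986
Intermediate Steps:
c = 100 (c = -7 + 107 = 100)
N = 1 (N = 1/(-115 + 116) = 1/1 = 1)
K(p) = 3 - p²*(-2 + p) (K(p) = 3 - p*p*(p - 2) = 3 - p²*(-2 + p))
(c + K(b))*N = (100 + (3 - 1*11³ + 2*11²))*1 = (100 + (3 - 1*1331 + 2*121))*1 = (100 + (3 - 1331 + 242))*1 = (100 - 1086)*1 = -986*1 = -986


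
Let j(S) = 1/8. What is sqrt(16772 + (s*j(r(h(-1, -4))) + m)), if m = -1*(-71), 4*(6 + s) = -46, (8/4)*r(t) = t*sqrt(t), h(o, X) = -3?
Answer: sqrt(269453)/4 ≈ 129.77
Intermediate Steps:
r(t) = t**(3/2)/2 (r(t) = (t*sqrt(t))/2 = t**(3/2)/2)
s = -35/2 (s = -6 + (1/4)*(-46) = -6 - 23/2 = -35/2 ≈ -17.500)
j(S) = 1/8
m = 71
sqrt(16772 + (s*j(r(h(-1, -4))) + m)) = sqrt(16772 + (-35/2*1/8 + 71)) = sqrt(16772 + (-35/16 + 71)) = sqrt(16772 + 1101/16) = sqrt(269453/16) = sqrt(269453)/4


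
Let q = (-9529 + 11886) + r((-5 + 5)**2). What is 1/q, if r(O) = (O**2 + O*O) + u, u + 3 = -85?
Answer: 1/2269 ≈ 0.00044072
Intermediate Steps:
u = -88 (u = -3 - 85 = -88)
r(O) = -88 + 2*O**2 (r(O) = (O**2 + O*O) - 88 = (O**2 + O**2) - 88 = 2*O**2 - 88 = -88 + 2*O**2)
q = 2269 (q = (-9529 + 11886) + (-88 + 2*((-5 + 5)**2)**2) = 2357 + (-88 + 2*(0**2)**2) = 2357 + (-88 + 2*0**2) = 2357 + (-88 + 2*0) = 2357 + (-88 + 0) = 2357 - 88 = 2269)
1/q = 1/2269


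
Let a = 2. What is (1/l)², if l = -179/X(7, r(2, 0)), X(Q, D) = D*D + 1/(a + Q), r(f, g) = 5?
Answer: 51076/2595321 ≈ 0.019680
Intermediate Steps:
X(Q, D) = D² + 1/(2 + Q) (X(Q, D) = D*D + 1/(2 + Q) = D² + 1/(2 + Q))
l = -1611/226 (l = -179*(2 + 7)/(1 + 2*5² + 7*5²) = -179*9/(1 + 2*25 + 7*25) = -179*9/(1 + 50 + 175) = -179/((⅑)*226) = -179/226/9 = -179*9/226 = -1611/226 ≈ -7.1283)
(1/l)² = (1/(-1611/226))² = (-226/1611)² = 51076/2595321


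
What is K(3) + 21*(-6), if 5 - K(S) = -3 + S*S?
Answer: -127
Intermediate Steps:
K(S) = 8 - S² (K(S) = 5 - (-3 + S*S) = 5 - (-3 + S²) = 5 + (3 - S²) = 8 - S²)
K(3) + 21*(-6) = (8 - 1*3²) + 21*(-6) = (8 - 1*9) - 126 = (8 - 9) - 126 = -1 - 126 = -127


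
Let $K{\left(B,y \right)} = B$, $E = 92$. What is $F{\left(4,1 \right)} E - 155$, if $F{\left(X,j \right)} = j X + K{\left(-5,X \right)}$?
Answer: $-247$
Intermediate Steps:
$F{\left(X,j \right)} = -5 + X j$ ($F{\left(X,j \right)} = j X - 5 = X j - 5 = -5 + X j$)
$F{\left(4,1 \right)} E - 155 = \left(-5 + 4 \cdot 1\right) 92 - 155 = \left(-5 + 4\right) 92 - 155 = \left(-1\right) 92 - 155 = -92 - 155 = -247$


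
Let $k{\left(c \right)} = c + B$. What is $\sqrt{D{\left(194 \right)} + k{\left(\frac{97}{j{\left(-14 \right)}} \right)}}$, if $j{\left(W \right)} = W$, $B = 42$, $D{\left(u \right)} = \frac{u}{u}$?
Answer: $\frac{\sqrt{7070}}{14} \approx 6.006$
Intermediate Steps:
$D{\left(u \right)} = 1$
$k{\left(c \right)} = 42 + c$ ($k{\left(c \right)} = c + 42 = 42 + c$)
$\sqrt{D{\left(194 \right)} + k{\left(\frac{97}{j{\left(-14 \right)}} \right)}} = \sqrt{1 + \left(42 + \frac{97}{-14}\right)} = \sqrt{1 + \left(42 + 97 \left(- \frac{1}{14}\right)\right)} = \sqrt{1 + \left(42 - \frac{97}{14}\right)} = \sqrt{1 + \frac{491}{14}} = \sqrt{\frac{505}{14}} = \frac{\sqrt{7070}}{14}$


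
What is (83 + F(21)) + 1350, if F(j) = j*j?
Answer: 1874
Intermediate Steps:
F(j) = j²
(83 + F(21)) + 1350 = (83 + 21²) + 1350 = (83 + 441) + 1350 = 524 + 1350 = 1874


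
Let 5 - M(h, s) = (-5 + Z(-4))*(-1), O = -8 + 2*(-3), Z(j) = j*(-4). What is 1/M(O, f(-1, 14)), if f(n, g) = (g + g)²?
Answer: 1/16 ≈ 0.062500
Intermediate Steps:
Z(j) = -4*j
f(n, g) = 4*g² (f(n, g) = (2*g)² = 4*g²)
O = -14 (O = -8 - 6 = -14)
M(h, s) = 16 (M(h, s) = 5 - (-5 - 4*(-4))*(-1) = 5 - (-5 + 16)*(-1) = 5 - 11*(-1) = 5 - 1*(-11) = 5 + 11 = 16)
1/M(O, f(-1, 14)) = 1/16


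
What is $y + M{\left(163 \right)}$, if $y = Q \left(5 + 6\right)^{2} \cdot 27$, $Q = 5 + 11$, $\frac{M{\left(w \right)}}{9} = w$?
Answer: $53739$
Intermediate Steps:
$M{\left(w \right)} = 9 w$
$Q = 16$
$y = 52272$ ($y = 16 \left(5 + 6\right)^{2} \cdot 27 = 16 \cdot 11^{2} \cdot 27 = 16 \cdot 121 \cdot 27 = 1936 \cdot 27 = 52272$)
$y + M{\left(163 \right)} = 52272 + 9 \cdot 163 = 52272 + 1467 = 53739$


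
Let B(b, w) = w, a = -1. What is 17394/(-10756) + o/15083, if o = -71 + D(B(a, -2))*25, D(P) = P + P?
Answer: -132096489/81116374 ≈ -1.6285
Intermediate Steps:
D(P) = 2*P
o = -171 (o = -71 + (2*(-2))*25 = -71 - 4*25 = -71 - 100 = -171)
17394/(-10756) + o/15083 = 17394/(-10756) - 171/15083 = 17394*(-1/10756) - 171*1/15083 = -8697/5378 - 171/15083 = -132096489/81116374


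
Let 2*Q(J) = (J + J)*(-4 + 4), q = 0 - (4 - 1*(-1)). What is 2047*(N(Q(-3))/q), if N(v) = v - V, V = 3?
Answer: 6141/5 ≈ 1228.2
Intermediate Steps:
q = -5 (q = 0 - (4 + 1) = 0 - 1*5 = 0 - 5 = -5)
Q(J) = 0 (Q(J) = ((J + J)*(-4 + 4))/2 = ((2*J)*0)/2 = (½)*0 = 0)
N(v) = -3 + v (N(v) = v - 1*3 = v - 3 = -3 + v)
2047*(N(Q(-3))/q) = 2047*((-3 + 0)/(-5)) = 2047*(-3*(-⅕)) = 2047*(⅗) = 6141/5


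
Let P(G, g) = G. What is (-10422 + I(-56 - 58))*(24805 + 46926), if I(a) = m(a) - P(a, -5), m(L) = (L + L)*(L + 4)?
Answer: 1059610332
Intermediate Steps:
m(L) = 2*L*(4 + L) (m(L) = (2*L)*(4 + L) = 2*L*(4 + L))
I(a) = -a + 2*a*(4 + a) (I(a) = 2*a*(4 + a) - a = -a + 2*a*(4 + a))
(-10422 + I(-56 - 58))*(24805 + 46926) = (-10422 + (-56 - 58)*(7 + 2*(-56 - 58)))*(24805 + 46926) = (-10422 - 114*(7 + 2*(-114)))*71731 = (-10422 - 114*(7 - 228))*71731 = (-10422 - 114*(-221))*71731 = (-10422 + 25194)*71731 = 14772*71731 = 1059610332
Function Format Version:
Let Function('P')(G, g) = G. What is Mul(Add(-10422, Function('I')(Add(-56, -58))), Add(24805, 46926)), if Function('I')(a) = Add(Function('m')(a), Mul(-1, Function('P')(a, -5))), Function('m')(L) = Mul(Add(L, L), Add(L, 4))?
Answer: 1059610332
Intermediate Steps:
Function('m')(L) = Mul(2, L, Add(4, L)) (Function('m')(L) = Mul(Mul(2, L), Add(4, L)) = Mul(2, L, Add(4, L)))
Function('I')(a) = Add(Mul(-1, a), Mul(2, a, Add(4, a))) (Function('I')(a) = Add(Mul(2, a, Add(4, a)), Mul(-1, a)) = Add(Mul(-1, a), Mul(2, a, Add(4, a))))
Mul(Add(-10422, Function('I')(Add(-56, -58))), Add(24805, 46926)) = Mul(Add(-10422, Mul(Add(-56, -58), Add(7, Mul(2, Add(-56, -58))))), Add(24805, 46926)) = Mul(Add(-10422, Mul(-114, Add(7, Mul(2, -114)))), 71731) = Mul(Add(-10422, Mul(-114, Add(7, -228))), 71731) = Mul(Add(-10422, Mul(-114, -221)), 71731) = Mul(Add(-10422, 25194), 71731) = Mul(14772, 71731) = 1059610332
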